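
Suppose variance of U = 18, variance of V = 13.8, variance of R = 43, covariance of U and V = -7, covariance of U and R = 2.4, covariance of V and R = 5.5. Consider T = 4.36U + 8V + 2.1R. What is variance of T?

variance of T = 1155.4316

variance of T = a²·variance of U + b²·variance of V + c²·variance of R + 2ab·covariance of U and V + 2ac·covariance of U and R + 2bc·covariance of V and R, with a = 4.36, b = 8, c = 2.1.
= 342.1728 + 883.2 + 189.63 + (-488.32) + 43.9488 + 184.8
= 1155.4316.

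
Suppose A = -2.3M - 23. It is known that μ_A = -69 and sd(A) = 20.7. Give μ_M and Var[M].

From A = -2.3M - 23: μ_A = a·μ_M + b, so μ_M = (μ_A − b)/a = (-69 − (-23))/(-2.3) = 20.
Var[A] = 20.7² = 428.49.
Var[A] = a²·Var[M], so Var[M] = 428.49/(-2.3)² = 81.

μ_M = 20, Var[M] = 81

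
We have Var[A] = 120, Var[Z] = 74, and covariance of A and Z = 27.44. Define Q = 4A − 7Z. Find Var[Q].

Var[Q] = 4009.36

Var[Q] = a²·Var[A] + b²·Var[Z] + 2ab·covariance of A and Z with a = 4, b = -7.
= 4²·120 + (-7)²·74 + 2·4·(-7)·27.44
= 1920 + 3626 + (-1536.64) = 4009.36.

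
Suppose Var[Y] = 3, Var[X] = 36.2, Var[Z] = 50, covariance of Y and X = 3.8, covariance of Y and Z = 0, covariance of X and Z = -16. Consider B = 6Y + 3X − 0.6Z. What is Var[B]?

Var[B] = 646.2

Var[B] = a²·Var[Y] + b²·Var[X] + c²·Var[Z] + 2ab·covariance of Y and X + 2ac·covariance of Y and Z + 2bc·covariance of X and Z, with a = 6, b = 3, c = -0.6.
= 108 + 325.8 + 18 + 136.8 + 0 + 57.6
= 646.2.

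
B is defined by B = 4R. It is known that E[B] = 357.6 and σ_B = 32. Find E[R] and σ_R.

From B = 4R: E[B] = a·E[R] + b, so E[R] = (E[B] − b)/a = (357.6 − 0)/4 = 89.4.
σ_B = |a|·σ_R, so σ_R = 32/|4| = 8.

E[R] = 89.4, σ_R = 8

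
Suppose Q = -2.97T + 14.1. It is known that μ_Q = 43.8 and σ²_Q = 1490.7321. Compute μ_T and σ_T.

μ_T = -10, σ_T = 13

From Q = -2.97T + 14.1: μ_Q = a·μ_T + b, so μ_T = (μ_Q − b)/a = (43.8 − 14.1)/(-2.97) = -10.
σ_Q = √1490.7321 = 38.61.
σ_Q = |a|·σ_T, so σ_T = 38.61/|-2.97| = 13.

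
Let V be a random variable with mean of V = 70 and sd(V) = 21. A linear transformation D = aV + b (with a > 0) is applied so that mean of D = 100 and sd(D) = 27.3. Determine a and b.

sd(D) = a·sd(V) (a > 0), so a = 27.3/21 = 1.3.
mean of D = a·mean of V + b, so b = 100 − 1.3·70 = 9.

a = 1.3, b = 9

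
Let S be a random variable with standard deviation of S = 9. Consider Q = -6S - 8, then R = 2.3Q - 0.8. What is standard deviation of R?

standard deviation of Q = |-6|·9 = 54.
standard deviation of R = |2.3|·54 = 124.2.

standard deviation of R = 124.2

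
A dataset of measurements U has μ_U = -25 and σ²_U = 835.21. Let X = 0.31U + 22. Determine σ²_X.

σ²_X = 80.263681

X = 0.31U + 22 is linear with a = 0.31, b = 22.
σ²_X = a²·σ²_U = 0.31²·835.21 = 80.263681 (the additive constant 22 does not affect variance).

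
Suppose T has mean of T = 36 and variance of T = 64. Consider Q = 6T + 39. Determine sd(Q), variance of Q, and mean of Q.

sd(Q) = 48, variance of Q = 2304, mean of Q = 255

Q = 6T + 39 is linear with a = 6, b = 39.
sd(T) = √64 = 8.
sd(Q) = |a|·sd(T) = |6|·8 = 48.
variance of Q = a²·variance of T = 6²·64 = 2304 (the additive constant 39 does not affect variance).
mean of Q = a·mean of T + b = 6·36 + 39 = 255.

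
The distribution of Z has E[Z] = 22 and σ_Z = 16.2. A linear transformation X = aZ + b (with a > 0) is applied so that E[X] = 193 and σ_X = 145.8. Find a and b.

a = 9, b = -5

σ_X = a·σ_Z (a > 0), so a = 145.8/16.2 = 9.
E[X] = a·E[Z] + b, so b = 193 − 9·22 = -5.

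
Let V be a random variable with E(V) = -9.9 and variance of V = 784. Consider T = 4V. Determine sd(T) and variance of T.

T = 4V is linear with a = 4, b = 0.
sd(V) = √784 = 28.
sd(T) = |a|·sd(V) = |4|·28 = 112.
variance of T = a²·variance of V = 4²·784 = 12544.

sd(T) = 112, variance of T = 12544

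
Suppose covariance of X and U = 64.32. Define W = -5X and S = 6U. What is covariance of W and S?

covariance of W and S = a·c·covariance of X and U = (-5)·6·64.32 = -1929.6. Additive constants drop out.

covariance of W and S = -1929.6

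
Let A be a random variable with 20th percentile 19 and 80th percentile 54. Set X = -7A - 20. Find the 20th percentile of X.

Since a = -7 < 0 the transformation is decreasing, reversing order: the 20th percentile of X corresponds to the 80th percentile of A.
So P_{20}(X) = a·P_{80}(A) + b = (-7)·54 + (-20) = -398.

20th percentile of X = -398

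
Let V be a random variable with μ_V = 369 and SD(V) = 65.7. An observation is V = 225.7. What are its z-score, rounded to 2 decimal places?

z = -2.18

z = (V − μ_V) / SD(V) = (225.7 − 369) / 65.7 ≈ -2.18.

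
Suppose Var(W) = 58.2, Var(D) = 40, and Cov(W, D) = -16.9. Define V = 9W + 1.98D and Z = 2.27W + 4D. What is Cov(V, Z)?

By bilinearity, Cov(V, Z) = ac·Var(W) + bd·Var(D) + (ad+bc)·Cov(W, D), with a=9, b=1.98, c=2.27, d=4.
ac·Var(W) = 9·2.27·58.2 = 1189.026
bd·Var(D) = 1.98·4·40 = 316.8
(ad+bc)·Cov(W, D) = (40.4946)·(-16.9) = -684.35874
Cov(V, Z) = 1189.026 + 316.8 + (-684.35874) = 821.46726.

Cov(V, Z) = 821.46726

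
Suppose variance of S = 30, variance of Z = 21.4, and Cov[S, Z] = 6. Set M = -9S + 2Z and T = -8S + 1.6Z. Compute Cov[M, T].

By bilinearity, Cov[M, T] = ac·variance of S + bd·variance of Z + (ad+bc)·Cov[S, Z], with a=-9, b=2, c=-8, d=1.6.
ac·variance of S = (-9)·(-8)·30 = 2160
bd·variance of Z = 2·1.6·21.4 = 68.48
(ad+bc)·Cov[S, Z] = (-30.4)·6 = -182.4
Cov[M, T] = 2160 + 68.48 + (-182.4) = 2046.08.

Cov[M, T] = 2046.08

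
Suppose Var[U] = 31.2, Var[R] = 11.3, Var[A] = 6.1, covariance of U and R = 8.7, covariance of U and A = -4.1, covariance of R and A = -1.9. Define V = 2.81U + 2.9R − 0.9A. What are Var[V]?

Var[V] = a²·Var[U] + b²·Var[R] + c²·Var[A] + 2ab·covariance of U and R + 2ac·covariance of U and A + 2bc·covariance of R and A, with a = 2.81, b = 2.9, c = -0.9.
= 246.35832 + 95.033 + 4.941 + 141.7926 + 20.7378 + 9.918
= 518.78072.

Var[V] = 518.78072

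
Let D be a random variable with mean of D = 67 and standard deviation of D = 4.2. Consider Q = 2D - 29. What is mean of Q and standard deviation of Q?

mean of Q = 105, standard deviation of Q = 8.4

Q = 2D - 29 is linear with a = 2, b = -29.
mean of Q = a·mean of D + b = 2·67 + (-29) = 105.
standard deviation of Q = |a|·standard deviation of D = |2|·4.2 = 8.4.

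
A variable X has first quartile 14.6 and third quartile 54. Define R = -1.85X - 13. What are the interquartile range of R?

IQR(R) = 72.89

IQR of X = Q3 − Q1 = 54 − 14.6 = 39.4.
Under R = aX + b, IQR(R) = |a|·IQR(X) = |-1.85|·39.4 = 72.89 (shifts cancel; spread scales by |a|).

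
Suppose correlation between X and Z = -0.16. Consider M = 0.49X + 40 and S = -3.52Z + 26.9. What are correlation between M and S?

Linear rescalings preserve |correlation|; the slopes 0.49 and -3.52 have opposite signs, so the correlation flips sign: correlation between M and S = −correlation between X and Z = 0.16.

correlation between M and S = 0.16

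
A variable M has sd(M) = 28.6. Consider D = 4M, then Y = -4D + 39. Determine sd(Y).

sd(D) = |4|·28.6 = 114.4.
sd(Y) = |-4|·114.4 = 457.6.

sd(Y) = 457.6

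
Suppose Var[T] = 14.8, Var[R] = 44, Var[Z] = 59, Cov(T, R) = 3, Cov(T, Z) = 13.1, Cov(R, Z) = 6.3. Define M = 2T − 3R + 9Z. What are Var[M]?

Var[M] = 5329.6

Var[M] = a²·Var[T] + b²·Var[R] + c²·Var[Z] + 2ab·Cov(T, R) + 2ac·Cov(T, Z) + 2bc·Cov(R, Z), with a = 2, b = -3, c = 9.
= 59.2 + 396 + 4779 + (-36) + 471.6 + (-340.2)
= 5329.6.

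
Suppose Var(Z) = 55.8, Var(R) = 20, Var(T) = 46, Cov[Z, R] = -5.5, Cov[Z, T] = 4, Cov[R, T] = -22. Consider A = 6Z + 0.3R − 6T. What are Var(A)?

Var(A) = 3438

Var(A) = a²·Var(Z) + b²·Var(R) + c²·Var(T) + 2ab·Cov[Z, R] + 2ac·Cov[Z, T] + 2bc·Cov[R, T], with a = 6, b = 0.3, c = -6.
= 2008.8 + 1.8 + 1656 + (-19.8) + (-288) + 79.2
= 3438.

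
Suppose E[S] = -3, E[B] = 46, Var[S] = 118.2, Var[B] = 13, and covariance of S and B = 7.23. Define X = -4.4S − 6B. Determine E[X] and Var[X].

E[X] = (-4.4)·E[S] + (-6)·E[B] = (-4.4)·(-3) + (-6)·46 = -262.8.
Var[X] = a²·Var[S] + b²·Var[B] + 2ab·covariance of S and B with a = -4.4, b = -6.
= (-4.4)²·118.2 + (-6)²·13 + 2·(-4.4)·(-6)·7.23
= 2288.352 + 468 + 381.744 = 3138.096.

E[X] = -262.8, Var[X] = 3138.096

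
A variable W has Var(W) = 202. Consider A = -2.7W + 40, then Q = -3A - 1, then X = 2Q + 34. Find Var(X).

Var(X) = 53012.88

Var(A) = (-2.7)²·202 = 1472.58.
Var(Q) = (-3)²·1472.58 = 13253.22.
Var(X) = 2²·13253.22 = 53012.88.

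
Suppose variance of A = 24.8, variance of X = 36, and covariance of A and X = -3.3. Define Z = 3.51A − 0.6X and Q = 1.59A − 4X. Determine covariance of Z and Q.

covariance of Z and Q = 274.28652

By bilinearity, covariance of Z and Q = ac·variance of A + bd·variance of X + (ad+bc)·covariance of A and X, with a=3.51, b=-0.6, c=1.59, d=-4.
ac·variance of A = 3.51·1.59·24.8 = 138.40632
bd·variance of X = (-0.6)·(-4)·36 = 86.4
(ad+bc)·covariance of A and X = (-14.994)·(-3.3) = 49.4802
covariance of Z and Q = 138.40632 + 86.4 + 49.4802 = 274.28652.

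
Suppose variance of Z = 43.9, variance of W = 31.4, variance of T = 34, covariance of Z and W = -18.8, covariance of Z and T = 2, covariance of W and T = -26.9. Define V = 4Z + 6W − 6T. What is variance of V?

variance of V = 3995.2

variance of V = a²·variance of Z + b²·variance of W + c²·variance of T + 2ab·covariance of Z and W + 2ac·covariance of Z and T + 2bc·covariance of W and T, with a = 4, b = 6, c = -6.
= 702.4 + 1130.4 + 1224 + (-902.4) + (-96) + 1936.8
= 3995.2.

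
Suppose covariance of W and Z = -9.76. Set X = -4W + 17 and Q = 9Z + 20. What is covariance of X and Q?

covariance of X and Q = a·c·covariance of W and Z = (-4)·9·(-9.76) = 351.36. Additive constants drop out.

covariance of X and Q = 351.36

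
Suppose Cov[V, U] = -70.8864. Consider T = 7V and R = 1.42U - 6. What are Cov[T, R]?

Cov[T, R] = -704.610816

Cov[T, R] = a·c·Cov[V, U] = 7·1.42·(-70.8864) = -704.610816. Additive constants drop out.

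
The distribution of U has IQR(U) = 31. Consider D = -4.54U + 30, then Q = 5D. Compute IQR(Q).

IQR(D) = |-4.54|·31 = 140.74.
IQR(Q) = |5|·140.74 = 703.7.

IQR(Q) = 703.7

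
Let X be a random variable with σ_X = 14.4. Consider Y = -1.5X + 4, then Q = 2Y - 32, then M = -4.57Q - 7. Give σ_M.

σ_Y = |-1.5|·14.4 = 21.6.
σ_Q = |2|·21.6 = 43.2.
σ_M = |-4.57|·43.2 = 197.424.

σ_M = 197.424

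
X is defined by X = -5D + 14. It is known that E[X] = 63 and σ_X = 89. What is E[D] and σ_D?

E[D] = -9.8, σ_D = 17.8

From X = -5D + 14: E[X] = a·E[D] + b, so E[D] = (E[X] − b)/a = (63 − 14)/(-5) = -9.8.
σ_X = |a|·σ_D, so σ_D = 89/|-5| = 17.8.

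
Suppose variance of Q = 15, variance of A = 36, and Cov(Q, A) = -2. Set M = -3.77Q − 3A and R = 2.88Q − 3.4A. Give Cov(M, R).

Cov(M, R) = 195.98

By bilinearity, Cov(M, R) = ac·variance of Q + bd·variance of A + (ad+bc)·Cov(Q, A), with a=-3.77, b=-3, c=2.88, d=-3.4.
ac·variance of Q = (-3.77)·2.88·15 = -162.864
bd·variance of A = (-3)·(-3.4)·36 = 367.2
(ad+bc)·Cov(Q, A) = (4.178)·(-2) = -8.356
Cov(M, R) = -162.864 + 367.2 + (-8.356) = 195.98.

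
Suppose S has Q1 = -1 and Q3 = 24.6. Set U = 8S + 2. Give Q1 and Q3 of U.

a = 8 > 0: Q1(U) = a·Q1(S)+b = -6, Q3(U) = a·Q3(S)+b = 198.8.

Q1(U) = -6, Q3(U) = 198.8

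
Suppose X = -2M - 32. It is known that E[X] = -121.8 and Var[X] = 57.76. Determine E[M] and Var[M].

E[M] = 44.9, Var[M] = 14.44

From X = -2M - 32: E[X] = a·E[M] + b, so E[M] = (E[X] − b)/a = (-121.8 − (-32))/(-2) = 44.9.
Var[X] = a²·Var[M], so Var[M] = 57.76/(-2)² = 14.44.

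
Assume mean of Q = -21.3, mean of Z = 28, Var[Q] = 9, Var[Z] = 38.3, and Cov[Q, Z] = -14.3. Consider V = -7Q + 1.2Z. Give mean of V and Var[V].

mean of V = (-7)·mean of Q + 1.2·mean of Z = (-7)·(-21.3) + 1.2·28 = 182.7.
Var[V] = a²·Var[Q] + b²·Var[Z] + 2ab·Cov[Q, Z] with a = -7, b = 1.2.
= (-7)²·9 + 1.2²·38.3 + 2·(-7)·1.2·(-14.3)
= 441 + 55.152 + 240.24 = 736.392.

mean of V = 182.7, Var[V] = 736.392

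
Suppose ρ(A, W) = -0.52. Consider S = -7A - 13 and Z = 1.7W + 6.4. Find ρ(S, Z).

ρ(S, Z) = 0.52

Linear rescalings preserve |correlation|; the slopes -7 and 1.7 have opposite signs, so the correlation flips sign: ρ(S, Z) = −ρ(A, W) = 0.52.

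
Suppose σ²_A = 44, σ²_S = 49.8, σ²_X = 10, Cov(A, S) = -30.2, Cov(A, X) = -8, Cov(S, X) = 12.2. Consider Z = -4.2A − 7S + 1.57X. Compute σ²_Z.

σ²_Z = 1302.597

σ²_Z = a²·σ²_A + b²·σ²_S + c²·σ²_X + 2ab·Cov(A, S) + 2ac·Cov(A, X) + 2bc·Cov(S, X), with a = -4.2, b = -7, c = 1.57.
= 776.16 + 2440.2 + 24.649 + (-1775.76) + 105.504 + (-268.156)
= 1302.597.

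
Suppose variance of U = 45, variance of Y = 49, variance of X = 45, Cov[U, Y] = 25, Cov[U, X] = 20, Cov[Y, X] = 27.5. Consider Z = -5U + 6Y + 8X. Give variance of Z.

variance of Z = a²·variance of U + b²·variance of Y + c²·variance of X + 2ab·Cov[U, Y] + 2ac·Cov[U, X] + 2bc·Cov[Y, X], with a = -5, b = 6, c = 8.
= 1125 + 1764 + 2880 + (-1500) + (-1600) + 2640
= 5309.

variance of Z = 5309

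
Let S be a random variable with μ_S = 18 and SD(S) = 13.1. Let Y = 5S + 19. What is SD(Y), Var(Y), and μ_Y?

SD(Y) = 65.5, Var(Y) = 4290.25, μ_Y = 109

Y = 5S + 19 is linear with a = 5, b = 19.
SD(Y) = |a|·SD(S) = |5|·13.1 = 65.5.
Var(S) = 13.1² = 171.61.
Var(Y) = a²·Var(S) = 5²·171.61 = 4290.25 (the additive constant 19 does not affect variance).
μ_Y = a·μ_S + b = 5·18 + 19 = 109.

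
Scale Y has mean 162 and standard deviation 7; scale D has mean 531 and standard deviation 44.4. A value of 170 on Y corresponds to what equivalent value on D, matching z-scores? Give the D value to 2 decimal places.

z = (170 − 162)/7 ≈ 1.1429.
D = 531 + z·44.4 = 531 + (170 − 162)·44.4/7 ≈ 581.74.

D = 581.74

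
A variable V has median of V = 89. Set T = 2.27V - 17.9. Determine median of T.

A linear map preserves order up to sign, so median of T = a·median of V + b = 2.27·89 + (-17.9) = 184.13.

median of T = 184.13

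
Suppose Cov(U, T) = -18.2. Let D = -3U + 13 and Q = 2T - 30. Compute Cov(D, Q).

Cov(D, Q) = a·c·Cov(U, T) = (-3)·2·(-18.2) = 109.2. Additive constants drop out.

Cov(D, Q) = 109.2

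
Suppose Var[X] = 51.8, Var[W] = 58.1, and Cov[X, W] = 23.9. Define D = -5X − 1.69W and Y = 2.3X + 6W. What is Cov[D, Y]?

Cov[D, Y] = -1994.7333

By bilinearity, Cov[D, Y] = ac·Var[X] + bd·Var[W] + (ad+bc)·Cov[X, W], with a=-5, b=-1.69, c=2.3, d=6.
ac·Var[X] = (-5)·2.3·51.8 = -595.7
bd·Var[W] = (-1.69)·6·58.1 = -589.134
(ad+bc)·Cov[X, W] = (-33.887)·23.9 = -809.8993
Cov[D, Y] = -595.7 + (-589.134) + (-809.8993) = -1994.7333.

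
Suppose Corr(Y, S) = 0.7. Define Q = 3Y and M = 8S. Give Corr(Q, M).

Linear rescalings preserve correlation up to sign; here the slopes 3 and 8 have the same sign, so Corr(Q, M) = Corr(Y, S) = 0.7.

Corr(Q, M) = 0.7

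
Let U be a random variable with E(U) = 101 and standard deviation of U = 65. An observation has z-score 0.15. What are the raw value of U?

U = E(U) + z·standard deviation of U = 101 + 0.15·65 = 110.75.

U = 110.75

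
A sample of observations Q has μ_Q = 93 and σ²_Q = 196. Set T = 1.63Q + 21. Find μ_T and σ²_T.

T = 1.63Q + 21 is linear with a = 1.63, b = 21.
μ_T = a·μ_Q + b = 1.63·93 + 21 = 172.59.
σ²_T = a²·σ²_Q = 1.63²·196 = 520.7524 (the additive constant 21 does not affect variance).

μ_T = 172.59, σ²_T = 520.7524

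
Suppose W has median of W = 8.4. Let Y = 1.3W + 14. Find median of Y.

median of Y = 24.92

A linear map preserves order up to sign, so median of Y = a·median of W + b = 1.3·8.4 + 14 = 24.92.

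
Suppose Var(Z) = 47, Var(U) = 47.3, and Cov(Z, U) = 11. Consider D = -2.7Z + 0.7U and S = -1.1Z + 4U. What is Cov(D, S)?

Cov(D, S) = 144.76

By bilinearity, Cov(D, S) = ac·Var(Z) + bd·Var(U) + (ad+bc)·Cov(Z, U), with a=-2.7, b=0.7, c=-1.1, d=4.
ac·Var(Z) = (-2.7)·(-1.1)·47 = 139.59
bd·Var(U) = 0.7·4·47.3 = 132.44
(ad+bc)·Cov(Z, U) = (-11.57)·11 = -127.27
Cov(D, S) = 139.59 + 132.44 + (-127.27) = 144.76.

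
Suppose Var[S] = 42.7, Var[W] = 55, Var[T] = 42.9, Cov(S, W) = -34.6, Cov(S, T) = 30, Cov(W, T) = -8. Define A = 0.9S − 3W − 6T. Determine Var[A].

Var[A] = 1648.827

Var[A] = a²·Var[S] + b²·Var[W] + c²·Var[T] + 2ab·Cov(S, W) + 2ac·Cov(S, T) + 2bc·Cov(W, T), with a = 0.9, b = -3, c = -6.
= 34.587 + 495 + 1544.4 + 186.84 + (-324) + (-288)
= 1648.827.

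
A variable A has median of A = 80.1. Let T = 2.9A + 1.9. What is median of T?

median of T = 234.19

A linear map preserves order up to sign, so median of T = a·median of A + b = 2.9·80.1 + 1.9 = 234.19.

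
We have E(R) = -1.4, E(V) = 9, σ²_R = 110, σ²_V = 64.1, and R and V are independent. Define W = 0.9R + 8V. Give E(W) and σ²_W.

E(W) = 0.9·E(R) + 8·E(V) = 0.9·(-1.4) + 8·9 = 70.74.
σ²_W = a²·σ²_R + b²·σ²_V + 2ab·Cov(R, V) with a = 0.9, b = 8.
Independence gives Cov(R, V) = 0.
= 0.9²·110 + 8²·64.1 + 2·0.9·8·0
= 89.1 + 4102.4 + 0 = 4191.5.

E(W) = 70.74, σ²_W = 4191.5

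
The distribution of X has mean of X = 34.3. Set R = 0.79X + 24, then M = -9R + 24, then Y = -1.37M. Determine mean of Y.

mean of R = 0.79·34.3 + 24 = 51.097.
mean of M = (-9)·51.097 + 24 = -435.873.
mean of Y = (-1.37)·(-435.873) = 597.14601.

mean of Y = 597.14601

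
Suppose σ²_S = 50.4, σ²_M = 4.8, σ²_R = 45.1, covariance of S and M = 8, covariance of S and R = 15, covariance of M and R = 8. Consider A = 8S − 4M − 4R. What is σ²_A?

σ²_A = a²·σ²_S + b²·σ²_M + c²·σ²_R + 2ab·covariance of S and M + 2ac·covariance of S and R + 2bc·covariance of M and R, with a = 8, b = -4, c = -4.
= 3225.6 + 76.8 + 721.6 + (-512) + (-960) + 256
= 2808.

σ²_A = 2808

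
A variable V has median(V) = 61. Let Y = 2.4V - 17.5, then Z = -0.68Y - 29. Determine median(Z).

median(Z) = -116.652

median(Y) = 2.4·61 + (-17.5) = 128.9.
median(Z) = (-0.68)·128.9 + (-29) = -116.652.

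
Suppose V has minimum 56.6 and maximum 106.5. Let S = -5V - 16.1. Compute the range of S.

Range(S) = 249.5

Range of V = 106.5 − 56.6 = 49.9.
Range(S) = |a|·Range(V) = |-5|·49.9 = 249.5.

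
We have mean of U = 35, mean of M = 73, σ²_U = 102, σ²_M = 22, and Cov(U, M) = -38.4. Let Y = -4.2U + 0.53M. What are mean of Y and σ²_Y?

mean of Y = (-4.2)·mean of U + 0.53·mean of M = (-4.2)·35 + 0.53·73 = -108.31.
σ²_Y = a²·σ²_U + b²·σ²_M + 2ab·Cov(U, M) with a = -4.2, b = 0.53.
= (-4.2)²·102 + 0.53²·22 + 2·(-4.2)·0.53·(-38.4)
= 1799.28 + 6.1798 + 170.9568 = 1976.4166.

mean of Y = -108.31, σ²_Y = 1976.4166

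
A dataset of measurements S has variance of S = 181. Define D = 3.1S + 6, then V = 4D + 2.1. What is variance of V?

variance of V = 27830.56

variance of D = 3.1²·181 = 1739.41.
variance of V = 4²·1739.41 = 27830.56.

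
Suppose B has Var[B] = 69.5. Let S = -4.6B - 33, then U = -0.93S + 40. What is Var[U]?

Var[S] = (-4.6)²·69.5 = 1470.62.
Var[U] = (-0.93)²·1470.62 = 1271.939238.

Var[U] = 1271.939238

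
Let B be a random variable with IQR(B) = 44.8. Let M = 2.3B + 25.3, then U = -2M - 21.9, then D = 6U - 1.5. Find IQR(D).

IQR(D) = 1236.48

IQR(M) = |2.3|·44.8 = 103.04.
IQR(U) = |-2|·103.04 = 206.08.
IQR(D) = |6|·206.08 = 1236.48.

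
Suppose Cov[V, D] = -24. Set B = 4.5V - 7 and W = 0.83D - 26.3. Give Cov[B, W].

Cov[B, W] = a·c·Cov[V, D] = 4.5·0.83·(-24) = -89.64. Additive constants drop out.

Cov[B, W] = -89.64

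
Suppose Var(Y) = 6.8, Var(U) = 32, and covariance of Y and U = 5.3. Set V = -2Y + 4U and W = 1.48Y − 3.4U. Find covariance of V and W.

covariance of V and W = -387.912

By bilinearity, covariance of V and W = ac·Var(Y) + bd·Var(U) + (ad+bc)·covariance of Y and U, with a=-2, b=4, c=1.48, d=-3.4.
ac·Var(Y) = (-2)·1.48·6.8 = -20.128
bd·Var(U) = 4·(-3.4)·32 = -435.2
(ad+bc)·covariance of Y and U = (12.72)·5.3 = 67.416
covariance of V and W = -20.128 + (-435.2) + 67.416 = -387.912.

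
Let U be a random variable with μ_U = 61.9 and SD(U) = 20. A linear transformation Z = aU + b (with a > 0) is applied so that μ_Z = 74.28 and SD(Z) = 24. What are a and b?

SD(Z) = a·SD(U) (a > 0), so a = 24/20 = 1.2.
μ_Z = a·μ_U + b, so b = 74.28 − 1.2·61.9 = 0.

a = 1.2, b = 0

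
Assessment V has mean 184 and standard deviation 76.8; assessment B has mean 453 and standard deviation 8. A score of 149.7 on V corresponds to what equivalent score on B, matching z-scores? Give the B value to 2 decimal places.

z = (149.7 − 184)/76.8 ≈ -0.4466.
B = 453 + z·8 = 453 + (149.7 − 184)·8/76.8 ≈ 449.43.

B = 449.43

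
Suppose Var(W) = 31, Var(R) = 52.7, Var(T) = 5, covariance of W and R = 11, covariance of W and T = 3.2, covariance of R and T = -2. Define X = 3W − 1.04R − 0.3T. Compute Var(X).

Var(X) = a²·Var(W) + b²·Var(R) + c²·Var(T) + 2ab·covariance of W and R + 2ac·covariance of W and T + 2bc·covariance of R and T, with a = 3, b = -1.04, c = -0.3.
= 279 + 57.00032 + 0.45 + (-68.64) + (-5.76) + (-1.248)
= 260.80232.

Var(X) = 260.80232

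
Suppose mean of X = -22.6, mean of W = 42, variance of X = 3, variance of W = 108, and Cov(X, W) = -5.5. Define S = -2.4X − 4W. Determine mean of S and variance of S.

mean of S = -113.76, variance of S = 1639.68

mean of S = (-2.4)·mean of X + (-4)·mean of W = (-2.4)·(-22.6) + (-4)·42 = -113.76.
variance of S = a²·variance of X + b²·variance of W + 2ab·Cov(X, W) with a = -2.4, b = -4.
= (-2.4)²·3 + (-4)²·108 + 2·(-2.4)·(-4)·(-5.5)
= 17.28 + 1728 + (-105.6) = 1639.68.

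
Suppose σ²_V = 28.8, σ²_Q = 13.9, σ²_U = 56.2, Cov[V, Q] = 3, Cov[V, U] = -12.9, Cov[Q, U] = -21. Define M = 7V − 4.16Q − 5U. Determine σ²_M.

σ²_M = 2911.42784

σ²_M = a²·σ²_V + b²·σ²_Q + c²·σ²_U + 2ab·Cov[V, Q] + 2ac·Cov[V, U] + 2bc·Cov[Q, U], with a = 7, b = -4.16, c = -5.
= 1411.2 + 240.54784 + 1405 + (-174.72) + 903 + (-873.6)
= 2911.42784.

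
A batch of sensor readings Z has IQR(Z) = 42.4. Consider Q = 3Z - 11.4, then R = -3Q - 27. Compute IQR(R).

IQR(Q) = |3|·42.4 = 127.2.
IQR(R) = |-3|·127.2 = 381.6.

IQR(R) = 381.6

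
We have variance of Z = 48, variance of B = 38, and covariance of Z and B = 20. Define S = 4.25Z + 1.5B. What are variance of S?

variance of S = 1207.5

variance of S = a²·variance of Z + b²·variance of B + 2ab·covariance of Z and B with a = 4.25, b = 1.5.
= 4.25²·48 + 1.5²·38 + 2·4.25·1.5·20
= 867 + 85.5 + 255 = 1207.5.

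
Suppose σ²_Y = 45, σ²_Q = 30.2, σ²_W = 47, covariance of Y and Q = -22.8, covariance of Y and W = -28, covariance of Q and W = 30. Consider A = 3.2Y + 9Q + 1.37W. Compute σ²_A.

σ²_A = 2176.2303

σ²_A = a²·σ²_Y + b²·σ²_Q + c²·σ²_W + 2ab·covariance of Y and Q + 2ac·covariance of Y and W + 2bc·covariance of Q and W, with a = 3.2, b = 9, c = 1.37.
= 460.8 + 2446.2 + 88.2143 + (-1313.28) + (-245.504) + 739.8
= 2176.2303.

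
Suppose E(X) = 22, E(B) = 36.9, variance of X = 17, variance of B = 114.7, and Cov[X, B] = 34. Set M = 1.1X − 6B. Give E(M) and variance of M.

E(M) = -197.2, variance of M = 3700.97

E(M) = 1.1·E(X) + (-6)·E(B) = 1.1·22 + (-6)·36.9 = -197.2.
variance of M = a²·variance of X + b²·variance of B + 2ab·Cov[X, B] with a = 1.1, b = -6.
= 1.1²·17 + (-6)²·114.7 + 2·1.1·(-6)·34
= 20.57 + 4129.2 + (-448.8) = 3700.97.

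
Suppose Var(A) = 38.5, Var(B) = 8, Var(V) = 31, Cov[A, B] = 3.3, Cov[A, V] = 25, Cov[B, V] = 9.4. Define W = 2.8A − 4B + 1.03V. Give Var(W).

Var(W) = 455.5519

Var(W) = a²·Var(A) + b²·Var(B) + c²·Var(V) + 2ab·Cov[A, B] + 2ac·Cov[A, V] + 2bc·Cov[B, V], with a = 2.8, b = -4, c = 1.03.
= 301.84 + 128 + 32.8879 + (-73.92) + 144.2 + (-77.456)
= 455.5519.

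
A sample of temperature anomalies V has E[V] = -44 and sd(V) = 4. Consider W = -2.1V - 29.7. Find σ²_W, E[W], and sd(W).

W = -2.1V - 29.7 is linear with a = -2.1, b = -29.7.
σ²_V = 4² = 16.
σ²_W = a²·σ²_V = (-2.1)²·16 = 70.56 (the additive constant -29.7 does not affect variance).
E[W] = a·E[V] + b = (-2.1)·(-44) + (-29.7) = 62.7.
sd(W) = |a|·sd(V) = |-2.1|·4 = 8.4.

σ²_W = 70.56, E[W] = 62.7, sd(W) = 8.4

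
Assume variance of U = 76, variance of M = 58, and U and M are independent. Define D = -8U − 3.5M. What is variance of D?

variance of D = 5574.5

variance of D = a²·variance of U + b²·variance of M + 2ab·covariance of U and M with a = -8, b = -3.5.
Independence gives covariance of U and M = 0.
= (-8)²·76 + (-3.5)²·58 + 2·(-8)·(-3.5)·0
= 4864 + 710.5 + 0 = 5574.5.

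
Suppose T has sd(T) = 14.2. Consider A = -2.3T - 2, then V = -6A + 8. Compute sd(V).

sd(V) = 195.96

sd(A) = |-2.3|·14.2 = 32.66.
sd(V) = |-6|·32.66 = 195.96.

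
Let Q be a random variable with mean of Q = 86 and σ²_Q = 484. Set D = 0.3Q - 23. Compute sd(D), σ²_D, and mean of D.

sd(D) = 6.6, σ²_D = 43.56, mean of D = 2.8

D = 0.3Q - 23 is linear with a = 0.3, b = -23.
sd(Q) = √484 = 22.
sd(D) = |a|·sd(Q) = |0.3|·22 = 6.6.
σ²_D = a²·σ²_Q = 0.3²·484 = 43.56 (the additive constant -23 does not affect variance).
mean of D = a·mean of Q + b = 0.3·86 + (-23) = 2.8.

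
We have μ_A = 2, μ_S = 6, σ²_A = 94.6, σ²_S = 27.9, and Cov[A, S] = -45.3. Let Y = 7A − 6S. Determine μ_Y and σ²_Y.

μ_Y = -22, σ²_Y = 9445

μ_Y = 7·μ_A + (-6)·μ_S = 7·2 + (-6)·6 = -22.
σ²_Y = a²·σ²_A + b²·σ²_S + 2ab·Cov[A, S] with a = 7, b = -6.
= 7²·94.6 + (-6)²·27.9 + 2·7·(-6)·(-45.3)
= 4635.4 + 1004.4 + 3805.2 = 9445.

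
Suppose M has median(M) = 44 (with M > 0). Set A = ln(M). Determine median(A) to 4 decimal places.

median(A) = 3.7842

ln(M) is monotone on this domain, so median(A) = ln(44) ≈ 3.7842.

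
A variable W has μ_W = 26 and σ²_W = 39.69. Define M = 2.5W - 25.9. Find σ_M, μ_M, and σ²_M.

σ_M = 15.75, μ_M = 39.1, σ²_M = 248.0625

M = 2.5W - 25.9 is linear with a = 2.5, b = -25.9.
σ_W = √39.69 = 6.3.
σ_M = |a|·σ_W = |2.5|·6.3 = 15.75.
μ_M = a·μ_W + b = 2.5·26 + (-25.9) = 39.1.
σ²_M = a²·σ²_W = 2.5²·39.69 = 248.0625 (the additive constant -25.9 does not affect variance).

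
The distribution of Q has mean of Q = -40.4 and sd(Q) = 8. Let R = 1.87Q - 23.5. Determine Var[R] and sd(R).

R = 1.87Q - 23.5 is linear with a = 1.87, b = -23.5.
Var[Q] = 8² = 64.
Var[R] = a²·Var[Q] = 1.87²·64 = 223.8016 (the additive constant -23.5 does not affect variance).
sd(R) = |a|·sd(Q) = |1.87|·8 = 14.96.

Var[R] = 223.8016, sd(R) = 14.96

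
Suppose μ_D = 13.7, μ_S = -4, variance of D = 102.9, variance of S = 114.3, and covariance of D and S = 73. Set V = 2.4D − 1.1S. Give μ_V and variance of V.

μ_V = 2.4·μ_D + (-1.1)·μ_S = 2.4·13.7 + (-1.1)·(-4) = 37.28.
variance of V = a²·variance of D + b²·variance of S + 2ab·covariance of D and S with a = 2.4, b = -1.1.
= 2.4²·102.9 + (-1.1)²·114.3 + 2·2.4·(-1.1)·73
= 592.704 + 138.303 + (-385.44) = 345.567.

μ_V = 37.28, variance of V = 345.567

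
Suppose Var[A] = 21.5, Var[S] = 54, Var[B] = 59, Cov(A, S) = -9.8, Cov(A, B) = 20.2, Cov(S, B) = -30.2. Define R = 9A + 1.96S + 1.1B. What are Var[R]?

Var[R] = 1944.33

Var[R] = a²·Var[A] + b²·Var[S] + c²·Var[B] + 2ab·Cov(A, S) + 2ac·Cov(A, B) + 2bc·Cov(S, B), with a = 9, b = 1.96, c = 1.1.
= 1741.5 + 207.4464 + 71.39 + (-345.744) + 399.96 + (-130.2224)
= 1944.33.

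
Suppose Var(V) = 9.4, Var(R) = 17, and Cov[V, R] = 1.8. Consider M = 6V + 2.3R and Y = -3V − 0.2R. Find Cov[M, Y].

By bilinearity, Cov[M, Y] = ac·Var(V) + bd·Var(R) + (ad+bc)·Cov[V, R], with a=6, b=2.3, c=-3, d=-0.2.
ac·Var(V) = 6·(-3)·9.4 = -169.2
bd·Var(R) = 2.3·(-0.2)·17 = -7.82
(ad+bc)·Cov[V, R] = (-8.1)·1.8 = -14.58
Cov[M, Y] = -169.2 + (-7.82) + (-14.58) = -191.6.

Cov[M, Y] = -191.6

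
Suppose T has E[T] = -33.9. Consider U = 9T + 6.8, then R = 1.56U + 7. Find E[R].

E[U] = 9·(-33.9) + 6.8 = -298.3.
E[R] = 1.56·(-298.3) + 7 = -458.348.

E[R] = -458.348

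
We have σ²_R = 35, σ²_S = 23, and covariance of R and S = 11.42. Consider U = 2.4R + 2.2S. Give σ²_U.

σ²_U = 433.5152

σ²_U = a²·σ²_R + b²·σ²_S + 2ab·covariance of R and S with a = 2.4, b = 2.2.
= 2.4²·35 + 2.2²·23 + 2·2.4·2.2·11.42
= 201.6 + 111.32 + 120.5952 = 433.5152.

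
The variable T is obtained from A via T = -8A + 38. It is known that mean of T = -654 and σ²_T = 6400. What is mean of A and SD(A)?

mean of A = 86.5, SD(A) = 10

From T = -8A + 38: mean of T = a·mean of A + b, so mean of A = (mean of T − b)/a = (-654 − 38)/(-8) = 86.5.
SD(T) = √6400 = 80.
SD(T) = |a|·SD(A), so SD(A) = 80/|-8| = 10.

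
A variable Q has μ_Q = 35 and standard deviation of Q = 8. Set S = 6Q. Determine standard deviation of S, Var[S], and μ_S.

S = 6Q is linear with a = 6, b = 0.
standard deviation of S = |a|·standard deviation of Q = |6|·8 = 48.
Var[Q] = 8² = 64.
Var[S] = a²·Var[Q] = 6²·64 = 2304.
μ_S = a·μ_Q + b = 6·35 = 210.

standard deviation of S = 48, Var[S] = 2304, μ_S = 210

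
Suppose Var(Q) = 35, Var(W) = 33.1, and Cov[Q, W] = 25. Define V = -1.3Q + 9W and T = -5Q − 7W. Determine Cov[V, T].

Cov[V, T] = -2755.3

By bilinearity, Cov[V, T] = ac·Var(Q) + bd·Var(W) + (ad+bc)·Cov[Q, W], with a=-1.3, b=9, c=-5, d=-7.
ac·Var(Q) = (-1.3)·(-5)·35 = 227.5
bd·Var(W) = 9·(-7)·33.1 = -2085.3
(ad+bc)·Cov[Q, W] = (-35.9)·25 = -897.5
Cov[V, T] = 227.5 + (-2085.3) + (-897.5) = -2755.3.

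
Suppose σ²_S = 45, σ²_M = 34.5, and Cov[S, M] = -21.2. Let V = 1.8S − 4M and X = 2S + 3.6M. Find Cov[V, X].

By bilinearity, Cov[V, X] = ac·σ²_S + bd·σ²_M + (ad+bc)·Cov[S, M], with a=1.8, b=-4, c=2, d=3.6.
ac·σ²_S = 1.8·2·45 = 162
bd·σ²_M = (-4)·3.6·34.5 = -496.8
(ad+bc)·Cov[S, M] = (-1.52)·(-21.2) = 32.224
Cov[V, X] = 162 + (-496.8) + 32.224 = -302.576.

Cov[V, X] = -302.576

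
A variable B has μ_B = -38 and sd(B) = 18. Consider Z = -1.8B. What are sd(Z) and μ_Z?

Z = -1.8B is linear with a = -1.8, b = 0.
sd(Z) = |a|·sd(B) = |-1.8|·18 = 32.4.
μ_Z = a·μ_B + b = (-1.8)·(-38) = 68.4.

sd(Z) = 32.4, μ_Z = 68.4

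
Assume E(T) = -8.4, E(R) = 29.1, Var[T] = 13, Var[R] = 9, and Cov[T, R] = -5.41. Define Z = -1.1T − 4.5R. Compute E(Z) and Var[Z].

E(Z) = (-1.1)·E(T) + (-4.5)·E(R) = (-1.1)·(-8.4) + (-4.5)·29.1 = -121.71.
Var[Z] = a²·Var[T] + b²·Var[R] + 2ab·Cov[T, R] with a = -1.1, b = -4.5.
= (-1.1)²·13 + (-4.5)²·9 + 2·(-1.1)·(-4.5)·(-5.41)
= 15.73 + 182.25 + (-53.559) = 144.421.

E(Z) = -121.71, Var[Z] = 144.421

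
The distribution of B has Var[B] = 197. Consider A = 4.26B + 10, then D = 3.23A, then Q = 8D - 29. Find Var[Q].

Var[Q] = 2387099.06687232

Var[A] = 4.26²·197 = 3575.0772.
Var[D] = 3.23²·3575.0772 = 37298.42291988.
Var[Q] = 8²·37298.42291988 = 2387099.06687232.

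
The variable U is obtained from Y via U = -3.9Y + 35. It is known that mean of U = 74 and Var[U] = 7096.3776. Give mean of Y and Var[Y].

From U = -3.9Y + 35: mean of U = a·mean of Y + b, so mean of Y = (mean of U − b)/a = (74 − 35)/(-3.9) = -10.
Var[U] = a²·Var[Y], so Var[Y] = 7096.3776/(-3.9)² = 466.56.

mean of Y = -10, Var[Y] = 466.56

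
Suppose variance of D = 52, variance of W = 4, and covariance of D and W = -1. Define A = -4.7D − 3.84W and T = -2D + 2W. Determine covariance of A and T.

By bilinearity, covariance of A and T = ac·variance of D + bd·variance of W + (ad+bc)·covariance of D and W, with a=-4.7, b=-3.84, c=-2, d=2.
ac·variance of D = (-4.7)·(-2)·52 = 488.8
bd·variance of W = (-3.84)·2·4 = -30.72
(ad+bc)·covariance of D and W = (-1.72)·(-1) = 1.72
covariance of A and T = 488.8 + (-30.72) + 1.72 = 459.8.

covariance of A and T = 459.8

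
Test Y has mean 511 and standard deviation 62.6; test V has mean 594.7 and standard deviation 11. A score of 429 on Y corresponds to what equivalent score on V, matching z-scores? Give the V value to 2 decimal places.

V = 580.29

z = (429 − 511)/62.6 ≈ -1.3099.
V = 594.7 + z·11 = 594.7 + (429 − 511)·11/62.6 ≈ 580.29.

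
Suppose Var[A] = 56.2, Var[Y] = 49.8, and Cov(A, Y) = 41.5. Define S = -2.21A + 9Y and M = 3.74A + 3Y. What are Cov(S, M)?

Cov(S, M) = 2001.82952

By bilinearity, Cov(S, M) = ac·Var[A] + bd·Var[Y] + (ad+bc)·Cov(A, Y), with a=-2.21, b=9, c=3.74, d=3.
ac·Var[A] = (-2.21)·3.74·56.2 = -464.51548
bd·Var[Y] = 9·3·49.8 = 1344.6
(ad+bc)·Cov(A, Y) = (27.03)·41.5 = 1121.745
Cov(S, M) = -464.51548 + 1344.6 + 1121.745 = 2001.82952.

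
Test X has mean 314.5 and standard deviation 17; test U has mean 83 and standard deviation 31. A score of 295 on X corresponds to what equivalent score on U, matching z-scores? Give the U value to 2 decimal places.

z = (295 − 314.5)/17 ≈ -1.1471.
U = 83 + z·31 = 83 + (295 − 314.5)·31/17 ≈ 47.44.

U = 47.44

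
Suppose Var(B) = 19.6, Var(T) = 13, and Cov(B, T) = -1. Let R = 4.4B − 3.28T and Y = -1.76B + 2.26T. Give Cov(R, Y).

Cov(R, Y) = -263.8656

By bilinearity, Cov(R, Y) = ac·Var(B) + bd·Var(T) + (ad+bc)·Cov(B, T), with a=4.4, b=-3.28, c=-1.76, d=2.26.
ac·Var(B) = 4.4·(-1.76)·19.6 = -151.7824
bd·Var(T) = (-3.28)·2.26·13 = -96.3664
(ad+bc)·Cov(B, T) = (15.7168)·(-1) = -15.7168
Cov(R, Y) = -151.7824 + (-96.3664) + (-15.7168) = -263.8656.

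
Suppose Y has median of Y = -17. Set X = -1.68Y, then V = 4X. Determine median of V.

median of V = 114.24

median of X = (-1.68)·(-17) = 28.56.
median of V = 4·28.56 = 114.24.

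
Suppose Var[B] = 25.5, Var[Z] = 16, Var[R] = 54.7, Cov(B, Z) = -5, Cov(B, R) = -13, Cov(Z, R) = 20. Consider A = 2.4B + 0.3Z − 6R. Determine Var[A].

Var[A] = a²·Var[B] + b²·Var[Z] + c²·Var[R] + 2ab·Cov(B, Z) + 2ac·Cov(B, R) + 2bc·Cov(Z, R), with a = 2.4, b = 0.3, c = -6.
= 146.88 + 1.44 + 1969.2 + (-7.2) + 374.4 + (-72)
= 2412.72.

Var[A] = 2412.72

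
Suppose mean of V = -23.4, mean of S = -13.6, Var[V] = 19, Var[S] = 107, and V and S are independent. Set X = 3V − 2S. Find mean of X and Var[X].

mean of X = -43, Var[X] = 599

mean of X = 3·mean of V + (-2)·mean of S = 3·(-23.4) + (-2)·(-13.6) = -43.
Var[X] = a²·Var[V] + b²·Var[S] + 2ab·Cov(V, S) with a = 3, b = -2.
Independence gives Cov(V, S) = 0.
= 3²·19 + (-2)²·107 + 2·3·(-2)·0
= 171 + 428 + 0 = 599.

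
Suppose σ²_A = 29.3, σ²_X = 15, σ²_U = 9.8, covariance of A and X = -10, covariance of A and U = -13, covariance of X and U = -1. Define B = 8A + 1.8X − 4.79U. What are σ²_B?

σ²_B = 2874.21618

σ²_B = a²·σ²_A + b²·σ²_X + c²·σ²_U + 2ab·covariance of A and X + 2ac·covariance of A and U + 2bc·covariance of X and U, with a = 8, b = 1.8, c = -4.79.
= 1875.2 + 48.6 + 224.85218 + (-288) + 996.32 + 17.244
= 2874.21618.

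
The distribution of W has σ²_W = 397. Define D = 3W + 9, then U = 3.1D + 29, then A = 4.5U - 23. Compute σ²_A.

σ²_D = 3²·397 = 3573.
σ²_U = 3.1²·3573 = 34336.53.
σ²_A = 4.5²·34336.53 = 695314.7325.

σ²_A = 695314.7325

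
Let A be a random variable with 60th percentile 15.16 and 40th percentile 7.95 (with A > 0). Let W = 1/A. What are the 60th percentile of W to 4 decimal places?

1/A is decreasing on A > 0, so percentile order reverses: P_{60}(W) uses P_{40}(A) = 7.95.
P_{60}(W) = 1/7.95 ≈ 0.1258.

60th percentile of W = 0.1258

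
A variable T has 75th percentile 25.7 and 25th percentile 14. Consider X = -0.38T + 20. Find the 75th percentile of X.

75th percentile of X = 14.68

Since a = -0.38 < 0 the transformation is decreasing, reversing order: the 75th percentile of X corresponds to the 25th percentile of T.
So P_{75}(X) = a·P_{25}(T) + b = (-0.38)·14 + 20 = 14.68.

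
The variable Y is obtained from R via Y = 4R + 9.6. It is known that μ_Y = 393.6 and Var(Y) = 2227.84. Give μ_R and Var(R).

From Y = 4R + 9.6: μ_Y = a·μ_R + b, so μ_R = (μ_Y − b)/a = (393.6 − 9.6)/4 = 96.
Var(Y) = a²·Var(R), so Var(R) = 2227.84/4² = 139.24.

μ_R = 96, Var(R) = 139.24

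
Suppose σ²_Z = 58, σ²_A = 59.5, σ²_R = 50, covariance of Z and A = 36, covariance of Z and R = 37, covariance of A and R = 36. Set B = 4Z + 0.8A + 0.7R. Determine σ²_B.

σ²_B = a²·σ²_Z + b²·σ²_A + c²·σ²_R + 2ab·covariance of Z and A + 2ac·covariance of Z and R + 2bc·covariance of A and R, with a = 4, b = 0.8, c = 0.7.
= 928 + 38.08 + 24.5 + 230.4 + 207.2 + 40.32
= 1468.5.

σ²_B = 1468.5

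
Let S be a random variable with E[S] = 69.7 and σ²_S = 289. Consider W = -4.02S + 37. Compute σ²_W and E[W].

W = -4.02S + 37 is linear with a = -4.02, b = 37.
σ²_W = a²·σ²_S = (-4.02)²·289 = 4670.3556 (the additive constant 37 does not affect variance).
E[W] = a·E[S] + b = (-4.02)·69.7 + 37 = -243.194.

σ²_W = 4670.3556, E[W] = -243.194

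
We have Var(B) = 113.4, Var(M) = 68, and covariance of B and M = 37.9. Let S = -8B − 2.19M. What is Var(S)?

Var(S) = a²·Var(B) + b²·Var(M) + 2ab·covariance of B and M with a = -8, b = -2.19.
= (-8)²·113.4 + (-2.19)²·68 + 2·(-8)·(-2.19)·37.9
= 7257.6 + 326.1348 + 1328.016 = 8911.7508.

Var(S) = 8911.7508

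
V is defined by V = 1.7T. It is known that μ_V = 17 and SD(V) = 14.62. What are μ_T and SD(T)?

From V = 1.7T: μ_V = a·μ_T + b, so μ_T = (μ_V − b)/a = (17 − 0)/1.7 = 10.
SD(V) = |a|·SD(T), so SD(T) = 14.62/|1.7| = 8.6.

μ_T = 10, SD(T) = 8.6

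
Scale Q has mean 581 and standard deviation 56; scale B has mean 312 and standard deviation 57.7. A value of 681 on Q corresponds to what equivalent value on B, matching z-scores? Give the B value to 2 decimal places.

B = 415.04

z = (681 − 581)/56 ≈ 1.7857.
B = 312 + z·57.7 = 312 + (681 − 581)·57.7/56 ≈ 415.04.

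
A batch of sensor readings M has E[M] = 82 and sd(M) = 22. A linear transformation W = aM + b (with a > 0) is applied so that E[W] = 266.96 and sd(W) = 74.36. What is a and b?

sd(W) = a·sd(M) (a > 0), so a = 74.36/22 = 3.38.
E[W] = a·E[M] + b, so b = 266.96 − 3.38·82 = -10.2.

a = 3.38, b = -10.2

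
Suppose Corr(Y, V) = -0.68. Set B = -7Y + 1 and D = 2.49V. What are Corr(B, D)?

Linear rescalings preserve |correlation|; the slopes -7 and 2.49 have opposite signs, so the correlation flips sign: Corr(B, D) = −Corr(Y, V) = 0.68.

Corr(B, D) = 0.68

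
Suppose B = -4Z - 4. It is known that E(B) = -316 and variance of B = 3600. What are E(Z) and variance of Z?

From B = -4Z - 4: E(B) = a·E(Z) + b, so E(Z) = (E(B) − b)/a = (-316 − (-4))/(-4) = 78.
variance of B = a²·variance of Z, so variance of Z = 3600/(-4)² = 225.

E(Z) = 78, variance of Z = 225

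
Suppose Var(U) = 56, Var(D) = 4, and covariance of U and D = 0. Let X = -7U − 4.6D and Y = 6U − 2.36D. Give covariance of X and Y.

covariance of X and Y = -2308.576

By bilinearity, covariance of X and Y = ac·Var(U) + bd·Var(D) + (ad+bc)·covariance of U and D, with a=-7, b=-4.6, c=6, d=-2.36.
ac·Var(U) = (-7)·6·56 = -2352
bd·Var(D) = (-4.6)·(-2.36)·4 = 43.424
(ad+bc)·covariance of U and D = (-11.08)·0 = 0
covariance of X and Y = -2352 + 43.424 + 0 = -2308.576.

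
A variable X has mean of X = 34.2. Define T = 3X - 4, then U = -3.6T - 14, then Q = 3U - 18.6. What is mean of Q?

mean of Q = -1125.48

mean of T = 3·34.2 + (-4) = 98.6.
mean of U = (-3.6)·98.6 + (-14) = -368.96.
mean of Q = 3·(-368.96) + (-18.6) = -1125.48.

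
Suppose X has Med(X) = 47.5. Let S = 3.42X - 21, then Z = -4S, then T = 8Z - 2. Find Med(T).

Med(S) = 3.42·47.5 + (-21) = 141.45.
Med(Z) = (-4)·141.45 = -565.8.
Med(T) = 8·(-565.8) + (-2) = -4528.4.

Med(T) = -4528.4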